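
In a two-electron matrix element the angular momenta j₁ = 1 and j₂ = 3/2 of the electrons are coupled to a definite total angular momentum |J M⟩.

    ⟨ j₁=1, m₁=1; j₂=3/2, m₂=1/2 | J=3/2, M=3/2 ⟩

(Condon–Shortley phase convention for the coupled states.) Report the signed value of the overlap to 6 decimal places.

+√(2/5) ≈ +0.632456

j₁+j₂−J=1  J+j₁−j₂=1  J−j₁+j₂=2  j₁+j₂+J+1=5
(j₁±m₁, j₂±m₂, J±M) = (2,0,2,1,3,0)
P² = 8/5
sum k=0..0:
  [0] +1/2 = 1/2
S = 1/2
C² = P²·S² = 2/5 ; C = +0.632456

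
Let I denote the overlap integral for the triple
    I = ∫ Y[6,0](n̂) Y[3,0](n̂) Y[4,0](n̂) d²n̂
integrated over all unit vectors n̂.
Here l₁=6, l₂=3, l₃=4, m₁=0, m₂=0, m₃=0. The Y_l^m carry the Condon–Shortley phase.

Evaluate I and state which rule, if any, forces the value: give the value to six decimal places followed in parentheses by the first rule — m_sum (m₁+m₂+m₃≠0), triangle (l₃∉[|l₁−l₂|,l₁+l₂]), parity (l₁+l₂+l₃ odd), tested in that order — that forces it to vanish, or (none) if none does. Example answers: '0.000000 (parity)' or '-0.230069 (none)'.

l₁+l₂+l₃=13 is odd: 3j(l;000)=0 ⇒ I=0

0.000000 (parity)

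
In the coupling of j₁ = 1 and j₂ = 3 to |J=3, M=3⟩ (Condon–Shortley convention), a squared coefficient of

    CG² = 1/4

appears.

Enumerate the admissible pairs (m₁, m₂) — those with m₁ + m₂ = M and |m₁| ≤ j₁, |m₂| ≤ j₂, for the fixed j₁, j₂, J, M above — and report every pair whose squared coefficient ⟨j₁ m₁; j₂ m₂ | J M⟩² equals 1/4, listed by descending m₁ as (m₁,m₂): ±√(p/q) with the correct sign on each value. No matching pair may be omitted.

(1,2): +√(1/4)

Admissible pairs with m₁+m₂ = M = 3: (0,3), (1,2)
  (m₁,m₂)=(1,2): CG² = 1/4, CG = +√(1/4)   ← matches the target
  (m₁,m₂)=(0,3): CG² = 3/4, CG = −√(3/4)
Pairs with CG² = 1/4: (1,2): +√(1/4)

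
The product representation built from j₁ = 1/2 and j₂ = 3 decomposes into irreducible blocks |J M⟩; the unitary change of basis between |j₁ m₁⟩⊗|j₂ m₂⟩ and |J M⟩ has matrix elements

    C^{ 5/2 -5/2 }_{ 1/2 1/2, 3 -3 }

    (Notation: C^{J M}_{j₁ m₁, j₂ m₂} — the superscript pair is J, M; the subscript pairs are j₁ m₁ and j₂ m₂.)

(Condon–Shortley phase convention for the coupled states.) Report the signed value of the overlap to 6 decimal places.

+√(6/7) = +0.925820

j₁+j₂−J=1  J+j₁−j₂=0  J−j₁+j₂=5  j₁+j₂+J+1=7
(j₁±m₁, j₂±m₂, J±M) = (1,0,0,6,0,5)
P² = 86400/7
sum k=0..0:
  [0] +1/120 = 1/120
S = 1/120
C² = P²·S² = 6/7 ; C = +0.925820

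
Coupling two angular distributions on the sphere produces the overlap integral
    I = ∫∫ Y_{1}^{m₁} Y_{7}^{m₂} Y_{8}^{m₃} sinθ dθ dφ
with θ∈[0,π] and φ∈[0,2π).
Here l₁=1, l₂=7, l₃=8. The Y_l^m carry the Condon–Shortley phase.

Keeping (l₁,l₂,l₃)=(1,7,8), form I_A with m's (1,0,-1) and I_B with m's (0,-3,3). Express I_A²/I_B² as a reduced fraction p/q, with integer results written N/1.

l's match ⇒ only the (l;m) 3-j factors differ between A and B.
A: triangle coeff Δ(1,7,8) = 1/2040; Σ_t [0,0]: t=0:+1/50803200 = 1/50803200; (3j)²=3/170 [(1 7 8; 1 0 -1)], sign=-1
B: triangle coeff Δ(1,7,8) = 1/2040; Σ_t [0,0]: t=0:+1/87091200 = 1/87091200; (3j)²=11/408 [(1 7 8; 0 -3 3)], sign=-1
I_A²/I_B² = (3/170)/(11/408) = 36/55

36/55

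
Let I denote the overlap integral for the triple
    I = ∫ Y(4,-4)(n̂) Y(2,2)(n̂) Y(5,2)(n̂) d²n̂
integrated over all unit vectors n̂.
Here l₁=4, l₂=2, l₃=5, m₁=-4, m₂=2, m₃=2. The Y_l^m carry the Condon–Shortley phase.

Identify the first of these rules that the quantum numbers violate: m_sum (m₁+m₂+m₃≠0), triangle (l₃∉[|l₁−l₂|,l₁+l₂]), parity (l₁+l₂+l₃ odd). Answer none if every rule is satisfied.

parity

m₁+m₂+m₃ = -4 + 2 + 2 = 0  ✓
triangle: |4−2|=2 ≤ l₃=5 ≤ 4+2=6  ✓
parity: l₁+l₂+l₃ = 11 is odd  ✗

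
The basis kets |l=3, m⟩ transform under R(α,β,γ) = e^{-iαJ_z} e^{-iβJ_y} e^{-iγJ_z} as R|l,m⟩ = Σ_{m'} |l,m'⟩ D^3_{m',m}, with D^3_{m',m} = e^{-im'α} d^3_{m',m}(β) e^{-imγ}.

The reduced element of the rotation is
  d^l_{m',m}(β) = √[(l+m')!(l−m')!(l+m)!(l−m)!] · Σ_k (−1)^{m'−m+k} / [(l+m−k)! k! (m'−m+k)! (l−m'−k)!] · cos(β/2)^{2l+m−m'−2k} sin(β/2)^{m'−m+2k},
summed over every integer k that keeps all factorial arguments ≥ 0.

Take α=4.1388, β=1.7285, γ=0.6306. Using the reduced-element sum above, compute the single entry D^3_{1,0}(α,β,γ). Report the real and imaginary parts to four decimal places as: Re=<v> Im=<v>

Split into d^3_{1,0}(β=1.7285) × two z-phases.
c=cos(1.728500/2)=0.649211, s=sin(1.728500/2)=0.760609; N=√[24·2·6·6]=41.569219
The bounds max(0,m−m')=0 and min(l+m,l−m')=2 give 3 terms
  k=0: (−1)^1·41.5692/(12)·0.6492^5·0.7606^1 = -0.303865
  k=1: (−1)^2·41.5692/(4)·0.6492^3·0.7606^3 = +1.251275
  k=2: (−1)^3·41.5692/(12)·0.6492^1·0.7606^5 = -0.572509
d^3_{1,0}(1.7285) = -0.303865 +1.251275 -0.572509 = +0.374901
Phases: e^{-i·(1)·4.1388}=-0.542650+0.839959i, e^{-i·(0)·0.6306}=+1.000000+0.000000i ⇒ D=-0.203440+0.314901i

Re=-0.2034 Im=0.3149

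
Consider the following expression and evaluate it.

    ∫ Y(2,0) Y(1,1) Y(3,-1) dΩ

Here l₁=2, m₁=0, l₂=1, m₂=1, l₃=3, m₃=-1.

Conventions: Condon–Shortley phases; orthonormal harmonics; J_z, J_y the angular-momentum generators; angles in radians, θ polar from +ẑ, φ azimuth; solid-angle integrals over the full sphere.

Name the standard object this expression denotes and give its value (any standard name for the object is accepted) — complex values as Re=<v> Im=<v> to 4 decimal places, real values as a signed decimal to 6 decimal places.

This is a Gaunt coefficient — the integral of a triple product of spherical harmonics over the sphere.
m-sum 0 ✓  L=6 even ✓  1≤3≤3 ✓
Π(2lᵢ+1) = 5×3×7 = 105
triangle coeff Δ(2,1,3) = 1/105
Σ_t [0,0]: t=0:+1/4 = 1/4
(3j)²=3/35 [(2 1 3; 0 0 0)], sign=-1
Σ_t [0,0]: t=0:+1/8 = 1/8
(3j)²=2/35 [(2 1 3; 0 1 -1)], sign=+1
⇒ 4πI² = 18/35
I = (-1)√(18/35/(4π)) = -0.20230066

Gaunt coefficient, -0.202301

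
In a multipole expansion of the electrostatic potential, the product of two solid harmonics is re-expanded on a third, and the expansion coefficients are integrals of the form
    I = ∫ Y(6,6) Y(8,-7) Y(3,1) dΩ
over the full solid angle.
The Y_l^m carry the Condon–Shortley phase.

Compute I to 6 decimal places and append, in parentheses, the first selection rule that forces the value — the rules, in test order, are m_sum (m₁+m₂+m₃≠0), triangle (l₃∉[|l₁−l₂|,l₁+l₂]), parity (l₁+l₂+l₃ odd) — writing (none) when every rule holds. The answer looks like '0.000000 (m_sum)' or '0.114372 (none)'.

l₁+l₂+l₃=17 is odd: 3j(l;000)=0 ⇒ I=0

0.000000 (parity)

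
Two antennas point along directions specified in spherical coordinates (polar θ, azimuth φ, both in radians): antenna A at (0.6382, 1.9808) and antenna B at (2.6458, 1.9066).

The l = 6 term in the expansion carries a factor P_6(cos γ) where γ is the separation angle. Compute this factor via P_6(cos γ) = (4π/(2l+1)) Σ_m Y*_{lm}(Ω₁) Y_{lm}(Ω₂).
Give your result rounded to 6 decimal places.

0.314746

Term-by-term m-sum for l=6 (normalisation 4π/13 = 0.966644):
  m=-6: Y*=0.01677 - 0.01361j  Y=0.00241 + 0.00506j  product 0.00011 + 0.00005j
  m=-5: Y*=-0.08950 - 0.04651j  Y=0.03566 - 0.00387j  product -0.00337 - 0.00131j
  m=-4: Y*=-0.01895 + 0.27331j  Y=0.03097 - 0.13371j  product 0.03596 + 0.01100j
  m=-3: Y*=0.42704 - 0.15144j  Y=-0.28740 - 0.18154j  product -0.15022 - 0.03400j
  m=-2: Y*=-0.24611 - 0.26376j  Y=-0.39393 + 0.31313j  product 0.17954 + 0.02684j
  m=-1: Y*=0.04873 - 0.11212j  Y=0.08764 + 0.25111j  product 0.03242 + 0.00241j
  m=+0: Y*=-0.40292 + 0.00000j  Y=-0.33934 + 0.00000j  product 0.13673 + 0.00000j
  m=+1: Y*=-0.04873 - 0.11212j  Y=-0.08764 + 0.25111j  product 0.03242 - 0.00241j
  m=+2: Y*=-0.24611 + 0.26376j  Y=-0.39393 - 0.31313j  product 0.17954 - 0.02684j
  m=+3: Y*=-0.42704 - 0.15144j  Y=0.28740 - 0.18154j  product -0.15022 + 0.03400j
  m=+4: Y*=-0.01895 - 0.27331j  Y=0.03097 + 0.13371j  product 0.03596 - 0.01100j
  m=+5: Y*=0.08950 - 0.04651j  Y=-0.03566 - 0.00387j  product -0.00337 + 0.00131j
  m=+6: Y*=0.01677 + 0.01361j  Y=0.00241 - 0.00506j  product 0.00011 - 0.00005j
Σ over m = 0.32561 + 0.00000j; ×(4π/13) → 0.31475 + 0.00000j. Real part: 0.314746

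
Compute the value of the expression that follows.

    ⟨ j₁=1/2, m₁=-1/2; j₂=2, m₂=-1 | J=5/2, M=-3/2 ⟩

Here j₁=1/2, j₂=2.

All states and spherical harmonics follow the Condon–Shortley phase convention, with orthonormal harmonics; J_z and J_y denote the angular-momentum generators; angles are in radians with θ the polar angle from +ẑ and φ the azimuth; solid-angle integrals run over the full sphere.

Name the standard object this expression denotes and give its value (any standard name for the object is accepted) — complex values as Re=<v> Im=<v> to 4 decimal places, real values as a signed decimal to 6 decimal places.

Clebsch–Gordan coefficient, +√(4/5) ≈ +0.894427

This is a Clebsch–Gordan (vector-coupling) coefficient.
j₁+j₂−J=0  J+j₁−j₂=1  J−j₁+j₂=4  j₁+j₂+J+1=6
(j₁±m₁, j₂±m₂, J±M) = (0,1,1,3,1,4)
P² = 144/5
sum k=0..0:
  [0] +1/6 = 1/6
S = 1/6
C² = P²·S² = 4/5 ; C = +0.894427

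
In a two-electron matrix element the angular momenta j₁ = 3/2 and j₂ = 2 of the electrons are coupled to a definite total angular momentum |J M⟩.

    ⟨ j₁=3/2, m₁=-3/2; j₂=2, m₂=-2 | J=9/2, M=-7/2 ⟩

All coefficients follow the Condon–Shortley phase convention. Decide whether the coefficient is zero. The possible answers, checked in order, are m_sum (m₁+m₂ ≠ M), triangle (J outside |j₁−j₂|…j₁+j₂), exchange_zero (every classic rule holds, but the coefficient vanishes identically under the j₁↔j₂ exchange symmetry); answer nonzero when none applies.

triangle

m-sum: m₁+m₂ = -3/2+(-2) = -7/2, M = -7/2  ✓
triangle: need |j₁−j₂| ≤ J ≤ j₁+j₂, i.e. J ∈ [1/2, 7/2]; J = 9/2 is outside ✗ ⇒ coefficient is 0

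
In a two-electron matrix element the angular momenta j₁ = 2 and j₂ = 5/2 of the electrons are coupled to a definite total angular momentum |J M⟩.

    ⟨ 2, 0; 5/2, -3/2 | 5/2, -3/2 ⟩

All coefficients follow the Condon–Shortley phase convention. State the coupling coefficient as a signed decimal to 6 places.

triangle: 2!*2!*3!/8! = 24/40320
(j±m)!: 2!*2!*1!*4!*1!*4! = 2304
prefactor² = (2J+1)*Δ*N² = 288/35
  k=0: +1/(0!*2!*2!*1!*0!*2!) = 1/8
  k=1: −1/(1!*1!*1!*0!*1!*3!) = -1/6
Σ = -1/24  ⇒  CG² = 288/35*(-1/24)² = 1/70
CG = −√(1/70) = -0.119523

−√(1/70) = -0.119523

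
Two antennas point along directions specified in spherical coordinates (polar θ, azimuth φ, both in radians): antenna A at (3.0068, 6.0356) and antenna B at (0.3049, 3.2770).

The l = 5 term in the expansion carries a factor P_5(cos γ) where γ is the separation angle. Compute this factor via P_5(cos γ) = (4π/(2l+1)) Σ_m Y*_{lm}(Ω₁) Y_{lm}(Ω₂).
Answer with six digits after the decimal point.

Term-by-term m-sum for l=5 (normalisation 4π/11 = 1.142397):
  [-5]  conj(Y_{5,-5})(Ω₁) = 0.00001 - 0.00002j ; Y_{5,-5}(Ω₂) = -0.00088 + 0.00071j ; Δ = 0.00000 + 0.00000j
  [-4]  conj(Y_{5,-4})(Ω₁) = -0.00026 + 0.00040j ; Y_{5,-4}(Ω₂) = 0.00974 - 0.00586j ; Δ = -0.00000 + 0.00001j
  [-3]  conj(Y_{5,-3})(Ω₁) = 0.00485 - 0.00445j ; Y_{5,-3}(Ω₂) = -0.06181 + 0.02659j ; Δ = -0.00018 + 0.00040j
  [-2]  conj(Y_{5,-2})(Ω₁) = -0.05193 + 0.02804j ; Y_{5,-2}(Ω₂) = 0.24280 - 0.06741j ; Δ = -0.01072 + 0.01031j
  [-1]  conj(Y_{5,-1})(Ω₁) = 0.31301 - 0.07912j ; Y_{5,-1}(Ω₂) = -0.53800 + 0.07330j ; Δ = -0.16260 + 0.06551j
  [+0]  conj(Y_{5,0})(Ω₁) = -0.81230 + 0.00000j ; Y_{5,0}(Ω₂) = 0.38654 + 0.00000j ; Δ = -0.31399 + 0.00000j
  [+1]  conj(Y_{5,1})(Ω₁) = -0.31301 - 0.07912j ; Y_{5,1}(Ω₂) = 0.53800 + 0.07330j ; Δ = -0.16260 - 0.06551j
  [+2]  conj(Y_{5,2})(Ω₁) = -0.05193 - 0.02804j ; Y_{5,2}(Ω₂) = 0.24280 + 0.06741j ; Δ = -0.01072 - 0.01031j
  [+3]  conj(Y_{5,3})(Ω₁) = -0.00485 - 0.00445j ; Y_{5,3}(Ω₂) = 0.06181 + 0.02659j ; Δ = -0.00018 - 0.00040j
  [+4]  conj(Y_{5,4})(Ω₁) = -0.00026 - 0.00040j ; Y_{5,4}(Ω₂) = 0.00974 + 0.00586j ; Δ = -0.00000 - 0.00001j
  [+5]  conj(Y_{5,5})(Ω₁) = -0.00001 - 0.00002j ; Y_{5,5}(Ω₂) = 0.00088 + 0.00071j ; Δ = 0.00000 - 0.00000j
Accumulated sum -0.66099 + 0.00000j; after 4π/(2l+1) scaling, -0.75511 + 0.00000j ⇒ P_5 = -0.755110

-0.755110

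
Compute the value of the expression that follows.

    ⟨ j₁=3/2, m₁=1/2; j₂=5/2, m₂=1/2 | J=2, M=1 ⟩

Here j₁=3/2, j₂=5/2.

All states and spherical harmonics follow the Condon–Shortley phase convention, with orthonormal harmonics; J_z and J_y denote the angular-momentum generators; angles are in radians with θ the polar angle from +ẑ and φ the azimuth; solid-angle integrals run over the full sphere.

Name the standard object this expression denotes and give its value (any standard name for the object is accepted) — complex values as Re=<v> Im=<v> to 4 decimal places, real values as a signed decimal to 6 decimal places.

This is a Clebsch–Gordan (vector-coupling) coefficient.
j₁+j₂−J=2  J+j₁−j₂=1  J−j₁+j₂=3  j₁+j₂+J+1=7
(j₁±m₁, j₂±m₂, J±M) = (2,1,3,2,3,1)
P² = 12/7
sum k=0..1:
  [0] +1/12 = 1/12
  [1] −1/2 = -1/2
S = -5/12
C² = P²·S² = 25/84 ; C = -0.545545

Clebsch–Gordan coefficient, −√(25/84) ≈ -0.545545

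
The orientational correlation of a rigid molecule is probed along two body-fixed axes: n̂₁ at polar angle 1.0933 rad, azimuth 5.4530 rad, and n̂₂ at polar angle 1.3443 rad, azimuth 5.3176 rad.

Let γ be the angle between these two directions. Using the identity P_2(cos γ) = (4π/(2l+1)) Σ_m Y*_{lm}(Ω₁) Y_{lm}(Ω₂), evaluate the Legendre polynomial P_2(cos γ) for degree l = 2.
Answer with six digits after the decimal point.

Expand P_2 via completeness: Σ_{m} conj(Y_{2,m}) at Ω₁ times Y_{2,m} at Ω₂ —
  [-2]  conj(Y_{2,-2})(Ω₁) = -0.027256-0.303474i ; Y_{2,-2}(Ω₂) = -0.129341+0.343234i ; Δ = +0.107688+0.029896i
  [-1]  conj(Y_{2,-1})(Ω₁) = +0.212758-0.232723i ; Y_{2,-1}(Ω₂) = +0.096182+0.139029i ; Δ = +0.052819+0.007196i
  [+0]  conj(Y_{2,0})(Ω₁) = -0.115566-0.000000i ; Y_{2,0}(Ω₂) = -0.267677+0.000000i ; Δ = +0.030934+0.000000i
  [+1]  conj(Y_{2,1})(Ω₁) = -0.212758-0.232723i ; Y_{2,1}(Ω₂) = -0.096182+0.139029i ; Δ = +0.052819-0.007196i
  [+2]  conj(Y_{2,2})(Ω₁) = -0.027256+0.303474i ; Y_{2,2}(Ω₂) = -0.129341-0.343234i ; Δ = +0.107688-0.029896i
Accumulated sum +0.351948+0.000000i; after 4π/(2l+1) scaling, +0.884542+0.000000i ⇒ P_2 = 0.884542

0.884542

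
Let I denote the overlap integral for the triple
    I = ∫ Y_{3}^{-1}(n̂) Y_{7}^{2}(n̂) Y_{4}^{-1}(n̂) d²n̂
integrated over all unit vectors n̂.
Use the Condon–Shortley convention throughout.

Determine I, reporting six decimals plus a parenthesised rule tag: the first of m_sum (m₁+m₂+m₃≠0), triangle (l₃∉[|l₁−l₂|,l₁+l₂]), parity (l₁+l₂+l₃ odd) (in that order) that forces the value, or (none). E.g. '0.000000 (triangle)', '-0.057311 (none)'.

0.239176 (none)

m-sum 0 ✓  L=14 even ✓  4≤4≤10 ✓
Π(2lᵢ+1) = 7×15×9 = 945
triangle coeff Δ(3,7,4) = 1/45045
Σ_t [3,3]: t=3:−1/20736 = -1/20736
(3j)²=35/1287 [(3 7 4; 0 0 0)], sign=-1
Σ_t [4,4]: t=4:+1/34560 = 1/34560
(3j)²=4/143 [(3 7 4; -1 2 -1)], sign=-1
⇒ 4πI² = 14700/20449
I = (+1)√(14700/20449/(4π)) = 0.23917605
No selection rule forces the value: the integral is nonzero (none).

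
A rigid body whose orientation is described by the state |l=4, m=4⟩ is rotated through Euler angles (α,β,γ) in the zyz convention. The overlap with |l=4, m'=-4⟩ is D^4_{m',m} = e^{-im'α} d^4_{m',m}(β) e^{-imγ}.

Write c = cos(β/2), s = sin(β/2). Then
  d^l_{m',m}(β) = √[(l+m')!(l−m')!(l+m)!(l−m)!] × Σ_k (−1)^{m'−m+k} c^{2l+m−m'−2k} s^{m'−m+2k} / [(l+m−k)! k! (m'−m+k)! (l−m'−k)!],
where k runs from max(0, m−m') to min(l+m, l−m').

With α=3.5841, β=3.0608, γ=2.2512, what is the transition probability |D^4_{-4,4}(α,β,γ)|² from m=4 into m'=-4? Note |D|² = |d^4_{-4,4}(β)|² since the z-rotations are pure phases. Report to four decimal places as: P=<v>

P=0.9870

D^4_{-4,4}(3.5841,3.0608,2.2512) = e^{-i·-4·3.5841}·d^4_{-4,4}(3.0608)·e^{-i·4·2.2512}. Compute d first:
c=cos(3.060800/2)=0.040385, s=sin(3.060800/2)=0.999184; N=√[1·40320·40320·1]=40320.000000
The bounds max(0,m−m')=8 and min(l+m,l−m')=8 give 1 term
  k=8: (−1)^0·40320.0000/(40320)·0.0404^0·0.9992^8 = +0.993492
d^4_{-4,4}(3.0608) = +0.993492
|D^4_{-4,4}|² = |d^4_{-4,4}(β)|² = (+0.993492)² = 0.987026 (the z-rotation phases have unit modulus)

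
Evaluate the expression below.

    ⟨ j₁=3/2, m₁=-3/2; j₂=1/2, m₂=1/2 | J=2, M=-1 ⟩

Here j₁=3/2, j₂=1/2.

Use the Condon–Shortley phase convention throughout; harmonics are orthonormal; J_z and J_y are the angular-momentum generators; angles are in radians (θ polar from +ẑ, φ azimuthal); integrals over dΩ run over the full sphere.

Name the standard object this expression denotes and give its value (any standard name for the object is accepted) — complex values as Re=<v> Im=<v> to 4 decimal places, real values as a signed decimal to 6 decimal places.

Clebsch–Gordan coefficient, +√(1/4) ≈ +0.500000

This is a Clebsch–Gordan (vector-coupling) coefficient.
triangle: 0!·3!·1!/5! = 6/120
(j±m)!: 0!·3!·1!·0!·1!·3! = 36
prefactor² = (2J+1)·Δ·N² = 9
  k=0: +1/(0!·0!·3!·1!·0!·0!) = 1/6
Σ = 1/6  ⇒  CG² = 9·(1/6)² = 1/4
CG = +√(1/4) = +0.500000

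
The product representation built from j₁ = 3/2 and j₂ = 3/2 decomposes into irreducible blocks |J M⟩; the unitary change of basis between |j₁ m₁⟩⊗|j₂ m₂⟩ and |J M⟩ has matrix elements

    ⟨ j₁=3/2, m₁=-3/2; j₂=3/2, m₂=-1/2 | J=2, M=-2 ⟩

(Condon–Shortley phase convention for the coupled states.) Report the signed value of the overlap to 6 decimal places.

-0.707107

√[5·1!2!2!/6! · 0!3!1!2!0!4!] = √(8)
  +(−1)^1/∏(1,0,2,0,0,2)! = -1/4  (running -1/4)
⟨..|..⟩ = √(8)·(-1/4) = -0.707107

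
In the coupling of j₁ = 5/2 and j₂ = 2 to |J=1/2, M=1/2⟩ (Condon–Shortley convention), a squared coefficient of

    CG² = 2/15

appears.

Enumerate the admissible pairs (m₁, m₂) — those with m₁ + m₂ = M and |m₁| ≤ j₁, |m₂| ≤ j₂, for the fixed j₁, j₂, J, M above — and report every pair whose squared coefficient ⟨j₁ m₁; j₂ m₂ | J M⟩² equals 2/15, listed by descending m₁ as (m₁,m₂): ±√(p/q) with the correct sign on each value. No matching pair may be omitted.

(-1/2,1): −√(2/15)

Admissible pairs with m₁+m₂ = M = 1/2: (-3/2,2), (-1/2,1), (1/2,0), (3/2,-1), (5/2,-2)
  (m₁,m₂)=(5/2,-2): CG² = 1/3, CG = +√(1/3)
  (m₁,m₂)=(3/2,-1): CG² = 4/15, CG = −√(4/15)
  (m₁,m₂)=(1/2,0): CG² = 1/5, CG = +√(1/5)
  (m₁,m₂)=(-1/2,1): CG² = 2/15, CG = −√(2/15)   ← matches the target
  (m₁,m₂)=(-3/2,2): CG² = 1/15, CG = +√(1/15)
Pairs with CG² = 2/15: (-1/2,1): −√(2/15)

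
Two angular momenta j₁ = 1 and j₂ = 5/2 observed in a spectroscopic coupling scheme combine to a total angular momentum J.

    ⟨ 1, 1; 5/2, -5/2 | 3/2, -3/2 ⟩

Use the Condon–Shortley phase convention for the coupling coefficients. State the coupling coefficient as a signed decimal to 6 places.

j₁+j₂−J=2  J+j₁−j₂=0  J−j₁+j₂=3  j₁+j₂+J+1=6
(j₁±m₁, j₂±m₂, J±M) = (2,0,0,5,0,3)
P² = 96
sum k=0..0:
  [0] +1/12 = 1/12
S = 1/12
C² = P²·S² = 2/3 ; C = +0.816497

+0.816497  (= +√(2/3))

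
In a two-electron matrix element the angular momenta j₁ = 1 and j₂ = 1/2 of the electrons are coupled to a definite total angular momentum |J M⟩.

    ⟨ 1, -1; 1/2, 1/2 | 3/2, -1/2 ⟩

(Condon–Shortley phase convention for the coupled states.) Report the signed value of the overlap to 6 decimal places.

j₁+j₂−J=0  J+j₁−j₂=2  J−j₁+j₂=1  j₁+j₂+J+1=4
(j₁±m₁, j₂±m₂, J±M) = (0,2,1,0,1,2)
P² = 4/3
sum k=0..0:
  [0] +1/2 = 1/2
S = 1/2
C² = P²·S² = 1/3 ; C = +0.577350

+0.577350  (= +√(1/3))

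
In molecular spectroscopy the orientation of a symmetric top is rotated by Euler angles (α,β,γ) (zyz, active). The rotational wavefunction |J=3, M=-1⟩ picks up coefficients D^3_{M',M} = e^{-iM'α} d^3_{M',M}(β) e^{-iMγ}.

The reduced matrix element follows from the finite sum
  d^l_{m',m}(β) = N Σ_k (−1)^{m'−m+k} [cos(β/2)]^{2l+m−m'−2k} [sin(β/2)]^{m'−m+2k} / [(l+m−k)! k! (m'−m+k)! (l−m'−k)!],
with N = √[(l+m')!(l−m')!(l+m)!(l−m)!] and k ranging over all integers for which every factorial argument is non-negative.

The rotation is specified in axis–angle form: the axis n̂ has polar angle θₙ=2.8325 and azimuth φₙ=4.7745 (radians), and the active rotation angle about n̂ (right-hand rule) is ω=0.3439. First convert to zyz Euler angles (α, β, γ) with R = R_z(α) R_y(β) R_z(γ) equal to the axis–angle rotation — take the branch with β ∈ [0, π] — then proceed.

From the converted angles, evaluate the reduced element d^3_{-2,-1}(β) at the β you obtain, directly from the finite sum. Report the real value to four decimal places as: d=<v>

Axis–angle → zyz. n̂ = (sinθₙcosφₙ, sinθₙsinφₙ, cosθₙ) = (+0.018882, -0.303608, -0.952610), ω = 0.3439.
R = I cosω + sinω [n̂]ₓ + (1−cosω) n̂n̂ᵀ gives
  R = [+0.941468, +0.320848, -0.103418; -0.321519, +0.946844, +0.010569; +0.101312, +0.023301, +0.994582]
β = atan2(√(R₁₃²+R₂₃²), R₃₃) = 0.104145; α = atan2(R₂₃, R₁₃) mod 2π = 3.039754; γ = atan2(R₃₂, −R₃₁) mod 2π = 2.915532
d^3_{-2,-1}(β=0.1041) via the finite sum:
c=cos(0.104145/2)=0.998645, s=sin(0.104145/2)=0.052049; N=√[1·120·2·24]=75.894664
k∈{1,2} keeps every argument non-negative
  k=1: (−1)^0·75.8947/(24)·0.9986^5·0.0520^1 = +0.163480
  k=2: (−1)^1·75.8947/(12)·0.9986^3·0.0520^3 = -0.000888
d^3_{-2,-1}(0.1041) = +0.163480 -0.000888 = +0.162592

d=0.1626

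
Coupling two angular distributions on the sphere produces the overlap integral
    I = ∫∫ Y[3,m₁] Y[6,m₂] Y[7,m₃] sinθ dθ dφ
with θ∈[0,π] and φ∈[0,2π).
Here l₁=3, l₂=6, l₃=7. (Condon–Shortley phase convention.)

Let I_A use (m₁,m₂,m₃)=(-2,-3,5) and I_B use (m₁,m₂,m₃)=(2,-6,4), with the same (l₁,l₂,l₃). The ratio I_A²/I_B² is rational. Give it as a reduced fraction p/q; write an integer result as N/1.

125/44

Shared (l₁,l₂,l₃)=(3,6,7): N and (l;000)² cancel in I_A²/I_B².
A: Δ = 2!·4!·10!/17! = 1/2042040; Racah Σ t=1..2: t=1:−1/1935360 t=2:+1/4354560 = -1/3483648; ⇒ 3j(3 6 7; -2 -3 5)² = 125/12376, sgn -1
B: Δ = 2!·4!·10!/17! = 1/2042040; Racah Σ t=0..0: t=0:+1/43545600 = 1/43545600; ⇒ 3j(3 6 7; 2 -6 4)² = 11/3094, sgn -1
I_A²/I_B² = (125/12376)/(11/3094) = 125/44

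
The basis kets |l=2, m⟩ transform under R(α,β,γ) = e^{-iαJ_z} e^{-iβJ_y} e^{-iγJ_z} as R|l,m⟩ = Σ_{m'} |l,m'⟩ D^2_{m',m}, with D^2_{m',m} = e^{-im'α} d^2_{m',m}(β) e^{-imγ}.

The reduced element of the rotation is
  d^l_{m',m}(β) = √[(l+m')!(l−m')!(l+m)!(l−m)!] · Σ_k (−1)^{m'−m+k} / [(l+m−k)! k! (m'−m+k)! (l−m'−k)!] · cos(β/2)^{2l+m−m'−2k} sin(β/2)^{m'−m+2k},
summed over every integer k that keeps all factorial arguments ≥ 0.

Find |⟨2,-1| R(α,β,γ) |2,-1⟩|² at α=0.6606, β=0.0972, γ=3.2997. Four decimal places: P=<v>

P=0.9766

Split into d^2_{-1,-1}(β=0.0972) × two z-phases.
Half-angle: c=0.998819, s=0.048581. N=√(1·6·1·6)=6.000000
k∈{0,1} keeps every argument non-negative
  k=0: (−1)^0·6.0000/(6)·0.9988^4·0.0486^0 = +0.995285
  k=1: (−1)^1·6.0000/(2)·0.9988^2·0.0486^2 = -0.007064
d^2_{-1,-1}(0.0972) = +0.995285 -0.007064 = +0.988222
|D^2_{-1,-1}|² = |d^2_{-1,-1}(β)|² = (+0.988222)² = 0.976582 (the z-rotation phases have unit modulus)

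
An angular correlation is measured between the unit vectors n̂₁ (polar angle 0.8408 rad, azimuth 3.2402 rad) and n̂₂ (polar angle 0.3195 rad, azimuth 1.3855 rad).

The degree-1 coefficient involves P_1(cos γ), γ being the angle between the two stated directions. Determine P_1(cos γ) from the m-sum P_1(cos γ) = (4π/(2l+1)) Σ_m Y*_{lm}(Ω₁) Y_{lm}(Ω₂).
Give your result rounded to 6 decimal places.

Summing Y*_{l m}(θ₁,φ₁)·Y_{l m}(θ₂,φ₂) over m ∈ [−1, 1]; prefactor 4π/(2·1+1) = 4.188790:
  m=-1: (-0.256204, -0.025346) × (0.019993, -0.106659) = (-0.007826, 0.026820)  (running Σ = (-0.007826, 0.026820))
  m=0: (0.325833, -0.000000) × (0.463876, 0.000000) = (0.151146, 0.000000)  (running Σ = (0.143320, 0.026820))
  m=1: (0.256204, -0.025346) × (-0.019993, -0.106659) = (-0.007826, -0.026820)  (running Σ = (0.135495, 0.000000))
Accumulated sum (0.135495, 0.000000); after 4π/(2l+1) scaling, (0.567559, 0.000000) ⇒ P_1 = 0.567559

0.567559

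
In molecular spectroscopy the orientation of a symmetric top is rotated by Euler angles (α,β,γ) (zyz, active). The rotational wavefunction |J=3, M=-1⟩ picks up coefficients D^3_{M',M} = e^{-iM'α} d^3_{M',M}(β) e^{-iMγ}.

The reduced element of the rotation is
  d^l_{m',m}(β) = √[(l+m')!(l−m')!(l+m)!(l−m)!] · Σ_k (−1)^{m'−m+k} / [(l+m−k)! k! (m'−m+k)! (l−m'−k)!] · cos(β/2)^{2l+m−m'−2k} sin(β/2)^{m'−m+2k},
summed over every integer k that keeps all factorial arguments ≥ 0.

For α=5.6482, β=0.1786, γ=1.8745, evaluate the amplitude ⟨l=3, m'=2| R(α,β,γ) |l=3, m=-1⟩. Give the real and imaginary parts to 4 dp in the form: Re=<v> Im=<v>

First d^3_{2,-1}(β=0.1786), then the phase factors e^{-i(2)α} and e^{-i(-1)γ}:
With c≡cos(β/2)=0.996015 and s≡sin(β/2)=0.089181, N=[120·1·2·24]^{1/2}=75.894664
The bounds max(0,m−m')=0 and min(l+m,l−m')=1 give 2 terms
  k=0: (−1)^3·75.8947/(12)·0.9960^3·0.0892^3 = -0.004433
  k=1: (−1)^4·75.8947/(24)·0.9960^1·0.0892^5 = +0.000018
d^3_{2,-1}(0.1786) = -0.004433 +0.000018 = -0.004415
Phases: e^{-i·(2)·5.6482}=+0.296309+0.955092i, e^{-i·(-1)·1.8745}=-0.299056+0.954235i ⇒ D=+0.004415+0.000013i

Re=0.0044 Im=0.0000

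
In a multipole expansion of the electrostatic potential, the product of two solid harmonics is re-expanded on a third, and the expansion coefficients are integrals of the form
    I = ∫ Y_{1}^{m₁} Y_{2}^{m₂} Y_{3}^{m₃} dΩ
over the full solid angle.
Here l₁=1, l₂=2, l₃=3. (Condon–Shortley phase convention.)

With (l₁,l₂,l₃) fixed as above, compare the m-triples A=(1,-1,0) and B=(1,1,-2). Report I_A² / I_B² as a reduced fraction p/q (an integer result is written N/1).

3/10

Same 1,2,3: normalisation and zero-m 3j drop out of the ratio.
A: Δ: 0! 2! 4! / 7! → 1/105; sum: t=0:+1/12 = 1/12; 3j²(1 2 3; 1 -1 0) = Δ·Π!·Σ² = 1/35  (sign -1)
B: Δ: 0! 2! 4! / 7! → 1/105; sum: t=0:+1/12 = 1/12; 3j²(1 2 3; 1 1 -2) = Δ·Π!·Σ² = 2/21  (sign -1)
I_A²/I_B² = (1/35)/(2/21) = 3/10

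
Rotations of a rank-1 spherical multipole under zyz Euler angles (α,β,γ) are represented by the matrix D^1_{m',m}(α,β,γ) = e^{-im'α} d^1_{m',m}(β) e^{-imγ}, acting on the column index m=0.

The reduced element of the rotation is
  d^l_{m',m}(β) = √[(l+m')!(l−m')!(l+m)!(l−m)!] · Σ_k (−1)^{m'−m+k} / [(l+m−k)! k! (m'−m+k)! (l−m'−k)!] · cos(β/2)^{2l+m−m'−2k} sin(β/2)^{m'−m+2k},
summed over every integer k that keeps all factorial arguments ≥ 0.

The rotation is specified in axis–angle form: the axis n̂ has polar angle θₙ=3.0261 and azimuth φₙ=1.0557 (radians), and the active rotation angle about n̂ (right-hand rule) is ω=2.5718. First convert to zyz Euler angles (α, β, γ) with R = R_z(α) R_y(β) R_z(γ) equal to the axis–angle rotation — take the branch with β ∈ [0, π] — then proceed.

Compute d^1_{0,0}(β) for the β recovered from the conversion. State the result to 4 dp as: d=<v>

Axis–angle → zyz. n̂ = (sinθₙcosφₙ, sinθₙsinφₙ, cosθₙ) = (+0.056767, +0.100284, -0.993338), ω = 2.5718.
R = I cosω + sinω [n̂]ₓ + (1−cosω) n̂n̂ᵀ gives
  R = [-0.836077, +0.546350, -0.049771; -0.525377, -0.823488, -0.214117; -0.157969, -0.152870, +0.975539]
β = atan2(√(R₁₃²+R₂₃²), R₃₃) = 0.221635; α = atan2(R₂₃, R₁₃) mod 2π = 4.483997; γ = atan2(R₃₂, −R₃₁) mod 2π = 5.514190
d^1_{0,0}(β=0.2216) via the finite sum:
With c≡cos(β/2)=0.993866 and s≡sin(β/2)=0.110591, N=[1·1·1·1]^{1/2}=1.000000
k: max(0,(0)−(0))=0 … min(1+(0),1−(0))=1
  k=0: (−1)^0·1.0000/(1)·0.9939^2·0.1106^0 = +0.987770
  k=1: (−1)^1·1.0000/(1)·0.9939^0·0.1106^2 = -0.012230
d^1_{0,0}(0.2216) = +0.987770 -0.012230 = +0.975539

d=0.9755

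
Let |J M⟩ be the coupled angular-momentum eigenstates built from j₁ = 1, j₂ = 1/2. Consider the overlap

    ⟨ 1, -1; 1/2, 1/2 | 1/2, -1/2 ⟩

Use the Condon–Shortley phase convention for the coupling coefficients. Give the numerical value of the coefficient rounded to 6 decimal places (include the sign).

triangle: 1!×1!×0!/3! = 1/6
(j±m)!: 0!×2!×1!×0!×0!×1! = 2
prefactor² = (2J+1)×Δ×N² = 2/3
  k=1: −1/(1!×0!×1!×0!×0!×0!) = -1
Σ = -1  ⇒  CG² = 2/3×(-1)² = 2/3
CG = −√(2/3) = -0.816497

-0.816497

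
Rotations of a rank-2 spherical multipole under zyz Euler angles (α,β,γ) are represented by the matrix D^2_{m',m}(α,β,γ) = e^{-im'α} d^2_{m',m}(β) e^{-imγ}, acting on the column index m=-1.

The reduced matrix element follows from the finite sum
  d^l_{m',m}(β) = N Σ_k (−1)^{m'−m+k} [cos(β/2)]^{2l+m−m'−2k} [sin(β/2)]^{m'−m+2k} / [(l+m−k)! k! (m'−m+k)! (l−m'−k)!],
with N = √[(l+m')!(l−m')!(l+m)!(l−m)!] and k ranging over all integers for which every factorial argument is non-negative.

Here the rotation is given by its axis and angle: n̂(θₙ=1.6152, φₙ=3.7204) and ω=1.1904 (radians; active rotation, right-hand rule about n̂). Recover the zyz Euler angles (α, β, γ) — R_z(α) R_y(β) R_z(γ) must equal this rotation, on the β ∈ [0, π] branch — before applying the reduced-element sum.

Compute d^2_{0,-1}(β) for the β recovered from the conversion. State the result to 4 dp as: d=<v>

Axis–angle → zyz. n̂ = (sinθₙcosφₙ, sinθₙsinφₙ, cosθₙ) = (-0.836291, -0.546487, -0.044389), ω = 1.1904.
R = I cosω + sinω [n̂]ₓ + (1−cosω) n̂n̂ᵀ gives
  R = [+0.810998, +0.328551, -0.484083; +0.246119, +0.559052, +0.791762; +0.530762, -0.761259, +0.372527]
β = atan2(√(R₁₃²+R₂₃²), R₃₃) = 1.189065; α = atan2(R₂₃, R₁₃) mod 2π = 2.119556; γ = atan2(R₃₂, −R₃₁) mod 2π = 4.103534
d^2_{0,-1}(β=1.1891) via the finite sum:
With c≡cos(β/2)=0.828410 and s≡sin(β/2)=0.560122, N=[2·2·1·6]^{1/2}=4.898979
k∈{0,1} keeps every argument non-negative
  k=0: (−1)^1·4.8990/(2)·0.8284^3·0.5601^1 = -0.780000
  k=1: (−1)^2·4.8990/(2)·0.8284^1·0.5601^3 = +0.356589
d^2_{0,-1}(1.1891) = -0.780000 +0.356589 = -0.423411

d=-0.4234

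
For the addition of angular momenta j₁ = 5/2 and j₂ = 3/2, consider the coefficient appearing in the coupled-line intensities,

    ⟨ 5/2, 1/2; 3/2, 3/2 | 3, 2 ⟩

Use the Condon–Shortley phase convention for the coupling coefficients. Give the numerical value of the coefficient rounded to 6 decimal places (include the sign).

triangle: 1!·4!·2!/8! = 48/40320
(j±m)!: 3!·2!·3!·0!·5!·1! = 8640
prefactor² = (2J+1)·Δ·N² = 72
  k=1: −1/(1!·0!·1!·2!·3!·0!) = -1/12
Σ = -1/12  ⇒  CG² = 72·(-1/12)² = 1/2
CG = −√(1/2) = -0.707107

−√(1/2) ≈ -0.707107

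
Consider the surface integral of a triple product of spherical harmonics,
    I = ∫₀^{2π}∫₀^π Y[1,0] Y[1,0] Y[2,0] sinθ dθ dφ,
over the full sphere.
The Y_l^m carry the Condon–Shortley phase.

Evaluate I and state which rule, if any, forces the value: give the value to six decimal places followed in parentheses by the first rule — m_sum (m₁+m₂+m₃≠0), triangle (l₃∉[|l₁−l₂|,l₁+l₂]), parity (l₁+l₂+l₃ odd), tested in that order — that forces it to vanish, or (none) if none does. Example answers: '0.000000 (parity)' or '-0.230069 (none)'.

m-sum 0 ✓  L=4 even ✓  0≤2≤2 ✓
Π(2lᵢ+1) = 3×3×5 = 45
triangle coeff Δ(1,1,2) = 1/30
Σ_t [0,0]: t=0:+1/1 = 1/1
(3j)²=2/15 [(1 1 2; 0 0 0)], sign=+1
(m-triple is (0,0,0) — same symbol as above.)
⇒ 4πI² = 4/5
I = (+1)√(4/5/(4π)) = 0.25231325
No selection rule forces the value: the integral is nonzero (none).

0.252313 (none)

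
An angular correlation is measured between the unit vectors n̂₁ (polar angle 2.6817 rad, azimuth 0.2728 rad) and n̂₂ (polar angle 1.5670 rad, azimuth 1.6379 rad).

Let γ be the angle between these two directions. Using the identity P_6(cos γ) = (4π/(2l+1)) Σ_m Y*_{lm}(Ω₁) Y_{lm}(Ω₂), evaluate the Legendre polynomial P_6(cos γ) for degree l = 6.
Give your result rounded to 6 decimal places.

Term-by-term m-sum for l=6 (normalisation 4π/13 = 0.966644):
  m=-6: Y*=-0.000244+0.003686i  Y=-0.444436+0.189280i  product -0.000589-0.001684i
  m=-5: Y*=-0.005304-0.025282i  Y=-0.002092-0.005998i  product -0.000141+0.000085i
  m=-4: Y*=+0.050047+0.096226i  Y=-0.343941+0.094602i  product -0.026316-0.028362i
  m=-3: Y*=-0.203455-0.217348i  Y=-0.001483-0.007268i  product -0.001278+0.001801i
  m=-2: Y*=+0.429160+0.260529i  Y=-0.322678+0.043568i  product -0.149831-0.065370i
  m=-1: Y*=-0.345356-0.096622i  Y=-0.000524-0.007802i  product -0.000573+0.002745i
  m=+0: Y*=-0.266513-0.000000i  Y=-0.317750+0.000000i  product +0.084684+0.000000i
  m=+1: Y*=+0.345356-0.096622i  Y=+0.000524-0.007802i  product -0.000573-0.002745i
  m=+2: Y*=+0.429160-0.260529i  Y=-0.322678-0.043568i  product -0.149831+0.065370i
  m=+3: Y*=+0.203455-0.217348i  Y=+0.001483-0.007268i  product -0.001278-0.001801i
  m=+4: Y*=+0.050047-0.096226i  Y=-0.343941-0.094602i  product -0.026316+0.028362i
  m=+5: Y*=+0.005304-0.025282i  Y=+0.002092-0.005998i  product -0.000141-0.000085i
  m=+6: Y*=-0.000244-0.003686i  Y=-0.444436-0.189280i  product -0.000589+0.001684i
Σ over m = -0.272772-0.000000i; ×(4π/13) → -0.263673-0.000000i. Real part: -0.263673

-0.263673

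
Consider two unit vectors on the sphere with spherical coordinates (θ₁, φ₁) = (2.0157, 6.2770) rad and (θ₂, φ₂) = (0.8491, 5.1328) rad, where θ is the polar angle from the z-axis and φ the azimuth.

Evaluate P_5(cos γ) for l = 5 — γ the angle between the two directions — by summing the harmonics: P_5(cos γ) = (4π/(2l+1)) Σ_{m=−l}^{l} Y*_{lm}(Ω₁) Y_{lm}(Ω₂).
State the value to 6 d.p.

Summing Y*_{l m}(θ₁,φ₁)·Y_{l m}(θ₂,φ₂) over m ∈ [−5, 5]; prefactor 4π/(2·5+1) = 1.142397:
  m=-5: Y*=+0.277994-0.008600i  Y=+0.095395-0.056055i  product +0.026037-0.016403i
  m=-4: Y*=-0.419212+0.010374i  Y=-0.034064-0.306041i  product +0.017455+0.127942i
  m=-3: Y*=+0.169668-0.003149i  Y=-0.408165-0.130550i  product -0.069664-0.020865i
  m=-2: Y*=+0.264046-0.003267i  Y=-0.130188+0.145482i  product -0.033900+0.038839i
  m=-1: Y*=-0.252278+0.001560i  Y=-0.108918-0.243628i  product +0.027858+0.061292i
  m=+0: Y*=-0.211190-0.000000i  Y=-0.274367+0.000000i  product +0.057944+0.000000i
  m=+1: Y*=+0.252278+0.001560i  Y=+0.108918-0.243628i  product +0.027858-0.061292i
  m=+2: Y*=+0.264046+0.003267i  Y=-0.130188-0.145482i  product -0.033900-0.038839i
  m=+3: Y*=-0.169668-0.003149i  Y=+0.408165-0.130550i  product -0.069664+0.020865i
  m=+4: Y*=-0.419212-0.010374i  Y=-0.034064+0.306041i  product +0.017455-0.127942i
  m=+5: Y*=-0.277994-0.008600i  Y=-0.095395-0.056055i  product +0.026037+0.016403i
Total Σ_m = -0.006485-0.000000i. Multiply by 1.142397: -0.007408-0.000000i. P_5(cos γ) = -0.007408

-0.007408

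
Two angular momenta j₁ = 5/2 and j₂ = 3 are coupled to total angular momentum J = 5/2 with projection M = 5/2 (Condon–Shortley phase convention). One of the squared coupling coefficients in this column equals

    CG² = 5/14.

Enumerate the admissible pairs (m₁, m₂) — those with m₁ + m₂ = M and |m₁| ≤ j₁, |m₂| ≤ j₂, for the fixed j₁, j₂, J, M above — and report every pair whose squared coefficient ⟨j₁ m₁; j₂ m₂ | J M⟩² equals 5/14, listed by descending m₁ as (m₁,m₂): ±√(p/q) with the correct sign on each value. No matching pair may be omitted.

(1/2,2): +√(5/14)

Admissible pairs with m₁+m₂ = M = 5/2: (-1/2,3), (1/2,2), (3/2,1), (5/2,0)
  (m₁,m₂)=(5/2,0): CG² = 5/42, CG = +√(5/42)
  (m₁,m₂)=(3/2,1): CG² = 2/7, CG = −√(2/7)
  (m₁,m₂)=(1/2,2): CG² = 5/14, CG = +√(5/14)   ← matches the target
  (m₁,m₂)=(-1/2,3): CG² = 5/21, CG = −√(5/21)
Pairs with CG² = 5/14: (1/2,2): +√(5/14)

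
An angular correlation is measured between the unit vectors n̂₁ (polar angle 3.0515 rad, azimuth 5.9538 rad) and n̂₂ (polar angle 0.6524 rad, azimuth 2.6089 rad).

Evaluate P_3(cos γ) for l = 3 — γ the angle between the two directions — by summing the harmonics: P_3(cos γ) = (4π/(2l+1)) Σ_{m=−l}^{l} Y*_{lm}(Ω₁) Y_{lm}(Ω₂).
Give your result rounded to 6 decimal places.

-0.240501

Expand P_3 via completeness: Σ_{m} conj(Y_{3,m}) at Ω₁ times Y_{3,m} at Ω₂ —
  m=-3: (+0.000167-0.000254i) × (+0.002547-0.093321i) = -0.000023-0.000016i  (running Σ = -0.000023-0.000016i)
  m=-2: (-0.006515+0.005044i) × (+0.144917+0.261890i) = -0.002265-0.000975i  (running Σ = -0.002288-0.000992i)
  m=-1: (+0.108941-0.037240i) × (-0.364598-0.214945i) = -0.047724-0.009839i  (running Σ = -0.050012-0.010830i)
  m=0: (-0.728283-0.000000i) × (+0.046609+0.000000i) = -0.033944-0.000000i  (running Σ = -0.083957-0.010830i)
  m=1: (-0.108941-0.037240i) × (+0.364598-0.214945i) = -0.047724+0.009839i  (running Σ = -0.131681-0.000992i)
  m=2: (-0.006515-0.005044i) × (+0.144917-0.261890i) = -0.002265+0.000975i  (running Σ = -0.133946-0.000016i)
  m=3: (-0.000167-0.000254i) × (-0.002547-0.093321i) = -0.000023+0.000016i  (running Σ = -0.133969-0.000000i)
Σ over m = -0.133969-0.000000i; ×(4π/7) → -0.240501-0.000000i. Real part: -0.240501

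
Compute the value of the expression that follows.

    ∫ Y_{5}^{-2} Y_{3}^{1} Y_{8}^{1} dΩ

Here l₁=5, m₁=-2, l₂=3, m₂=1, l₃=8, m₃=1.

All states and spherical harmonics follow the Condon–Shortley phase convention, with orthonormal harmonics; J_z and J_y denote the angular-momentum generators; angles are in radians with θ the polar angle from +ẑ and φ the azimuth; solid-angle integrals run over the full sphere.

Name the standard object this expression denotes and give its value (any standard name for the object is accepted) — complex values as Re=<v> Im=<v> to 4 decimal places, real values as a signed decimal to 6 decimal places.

Gaunt coefficient, -0.149027

This is a Gaunt coefficient — the integral of a triple product of spherical harmonics over the sphere.
Rules hold: Σm=0, L=16 even, 2≤8≤8.
N = 11·7·17 = 1309
Δ = 0!·10!·6!/17! = 1/136136
Racah Σ t=0..0: t=0:+1/518400 = 1/518400
⇒ 3j(5 3 8; 0 0 0)² = 56/2431, sgn +1
Racah Σ t=0..0: t=0:+1/1451520 = 1/1451520
⇒ 3j(5 3 8; -2 1 1)² = 45/4862, sgn -1
4πI² = N·(3j₀)²·(3jₘ)² = 8820/31603
I = -1·√(0.279087/4π) = -0.14902708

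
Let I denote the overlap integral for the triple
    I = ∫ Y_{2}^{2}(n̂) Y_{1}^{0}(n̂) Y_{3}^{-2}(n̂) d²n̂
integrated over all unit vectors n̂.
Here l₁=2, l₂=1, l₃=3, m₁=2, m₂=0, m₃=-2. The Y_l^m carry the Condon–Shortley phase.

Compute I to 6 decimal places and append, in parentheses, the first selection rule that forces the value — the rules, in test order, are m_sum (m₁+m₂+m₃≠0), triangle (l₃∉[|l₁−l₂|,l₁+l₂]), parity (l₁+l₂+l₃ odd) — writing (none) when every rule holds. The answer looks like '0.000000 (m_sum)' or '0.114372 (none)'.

0.184674 (none)

Checks pass: Σm=0; 6 even; l₃=3∈[1,3].
(2·2+1)(2·1+1)(2·3+1) = 105
Δ: 0! 4! 2! / 7! → 1/105
sum: t=0:+1/4 = 1/4
3j²(2 1 3; 0 0 0) = Δ·Π!·Σ² = 3/35  (sign -1)
sum: t=0:+1/24 = 1/24
3j²(2 1 3; 2 0 -2) = Δ·Π!·Σ² = 1/21  (sign -1)
combine: 4πI² = 105·3/35·1/21 = 3/7
take √, sign +1: I = 0.18467439
No selection rule forces the value: the integral is nonzero (none).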